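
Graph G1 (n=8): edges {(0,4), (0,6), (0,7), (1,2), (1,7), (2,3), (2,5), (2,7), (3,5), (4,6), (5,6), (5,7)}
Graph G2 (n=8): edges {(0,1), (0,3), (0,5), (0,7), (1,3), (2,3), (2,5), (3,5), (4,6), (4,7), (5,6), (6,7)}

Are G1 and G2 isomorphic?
Yes, isomorphic

The graphs are isomorphic.
One valid mapping φ: V(G1) → V(G2): 0→6, 1→2, 2→3, 3→1, 4→4, 5→0, 6→7, 7→5

Verify φ preserves adjacency — for each edge of G1, its image is an edge of G2:
  (0,4) → (φ(0),φ(4)) = (4,6) ∈ E(G2) ✓
  (0,6) → (φ(0),φ(6)) = (6,7) ∈ E(G2) ✓
  (0,7) → (φ(0),φ(7)) = (5,6) ∈ E(G2) ✓
  (1,2) → (φ(1),φ(2)) = (2,3) ∈ E(G2) ✓
  (1,7) → (φ(1),φ(7)) = (2,5) ∈ E(G2) ✓
  (2,3) → (φ(2),φ(3)) = (1,3) ∈ E(G2) ✓
  (2,5) → (φ(2),φ(5)) = (0,3) ∈ E(G2) ✓
  (2,7) → (φ(2),φ(7)) = (3,5) ∈ E(G2) ✓
  (3,5) → (φ(3),φ(5)) = (0,1) ∈ E(G2) ✓
  (4,6) → (φ(4),φ(6)) = (4,7) ∈ E(G2) ✓
  (5,6) → (φ(5),φ(6)) = (0,7) ∈ E(G2) ✓
  (5,7) → (φ(5),φ(7)) = (0,5) ∈ E(G2) ✓
All 12 edges of G1 map to edges of G2, and |E(G1)| = |E(G2)| = 12, so φ is a bijection on edges as well as vertices. Hence G1 ≅ G2.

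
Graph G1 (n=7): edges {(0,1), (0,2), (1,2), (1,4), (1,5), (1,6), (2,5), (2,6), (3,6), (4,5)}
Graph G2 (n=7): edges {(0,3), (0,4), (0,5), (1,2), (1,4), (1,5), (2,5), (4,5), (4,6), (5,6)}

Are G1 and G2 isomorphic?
Yes, isomorphic

The graphs are isomorphic.
One valid mapping φ: V(G1) → V(G2): 0→6, 1→5, 2→4, 3→3, 4→2, 5→1, 6→0

Verify φ preserves adjacency — for each edge of G1, its image is an edge of G2:
  (0,1) → (φ(0),φ(1)) = (5,6) ∈ E(G2) ✓
  (0,2) → (φ(0),φ(2)) = (4,6) ∈ E(G2) ✓
  (1,2) → (φ(1),φ(2)) = (4,5) ∈ E(G2) ✓
  (1,4) → (φ(1),φ(4)) = (2,5) ∈ E(G2) ✓
  (1,5) → (φ(1),φ(5)) = (1,5) ∈ E(G2) ✓
  (1,6) → (φ(1),φ(6)) = (0,5) ∈ E(G2) ✓
  (2,5) → (φ(2),φ(5)) = (1,4) ∈ E(G2) ✓
  (2,6) → (φ(2),φ(6)) = (0,4) ∈ E(G2) ✓
  (3,6) → (φ(3),φ(6)) = (0,3) ∈ E(G2) ✓
  (4,5) → (φ(4),φ(5)) = (1,2) ∈ E(G2) ✓
All 10 edges of G1 map to edges of G2, and |E(G1)| = |E(G2)| = 10, so φ is a bijection on edges as well as vertices. Hence G1 ≅ G2.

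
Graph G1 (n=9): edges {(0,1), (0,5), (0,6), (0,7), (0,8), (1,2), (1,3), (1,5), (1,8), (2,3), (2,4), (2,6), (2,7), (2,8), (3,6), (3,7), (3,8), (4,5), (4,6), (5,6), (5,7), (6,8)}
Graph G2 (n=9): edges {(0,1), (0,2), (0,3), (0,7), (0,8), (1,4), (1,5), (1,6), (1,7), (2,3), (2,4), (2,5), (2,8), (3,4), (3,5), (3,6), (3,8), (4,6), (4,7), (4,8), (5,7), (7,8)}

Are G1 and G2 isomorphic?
Yes, isomorphic

The graphs are isomorphic.
One valid mapping φ: V(G1) → V(G2): 0→7, 1→0, 2→3, 3→2, 4→6, 5→1, 6→4, 7→5, 8→8

Verify φ preserves adjacency — for each edge of G1, its image is an edge of G2:
  (0,1) → (φ(0),φ(1)) = (0,7) ∈ E(G2) ✓
  (0,5) → (φ(0),φ(5)) = (1,7) ∈ E(G2) ✓
  (0,6) → (φ(0),φ(6)) = (4,7) ∈ E(G2) ✓
  (0,7) → (φ(0),φ(7)) = (5,7) ∈ E(G2) ✓
  (0,8) → (φ(0),φ(8)) = (7,8) ∈ E(G2) ✓
  (1,2) → (φ(1),φ(2)) = (0,3) ∈ E(G2) ✓
  (1,3) → (φ(1),φ(3)) = (0,2) ∈ E(G2) ✓
  (1,5) → (φ(1),φ(5)) = (0,1) ∈ E(G2) ✓
  (1,8) → (φ(1),φ(8)) = (0,8) ∈ E(G2) ✓
  (2,3) → (φ(2),φ(3)) = (2,3) ∈ E(G2) ✓
  (2,4) → (φ(2),φ(4)) = (3,6) ∈ E(G2) ✓
  (2,6) → (φ(2),φ(6)) = (3,4) ∈ E(G2) ✓
  (2,7) → (φ(2),φ(7)) = (3,5) ∈ E(G2) ✓
  (2,8) → (φ(2),φ(8)) = (3,8) ∈ E(G2) ✓
  (3,6) → (φ(3),φ(6)) = (2,4) ∈ E(G2) ✓
  (3,7) → (φ(3),φ(7)) = (2,5) ∈ E(G2) ✓
  (3,8) → (φ(3),φ(8)) = (2,8) ∈ E(G2) ✓
  (4,5) → (φ(4),φ(5)) = (1,6) ∈ E(G2) ✓
  (4,6) → (φ(4),φ(6)) = (4,6) ∈ E(G2) ✓
  (5,6) → (φ(5),φ(6)) = (1,4) ∈ E(G2) ✓
  (5,7) → (φ(5),φ(7)) = (1,5) ∈ E(G2) ✓
  (6,8) → (φ(6),φ(8)) = (4,8) ∈ E(G2) ✓
All 22 edges of G1 map to edges of G2, and |E(G1)| = |E(G2)| = 22, so φ is a bijection on edges as well as vertices. Hence G1 ≅ G2.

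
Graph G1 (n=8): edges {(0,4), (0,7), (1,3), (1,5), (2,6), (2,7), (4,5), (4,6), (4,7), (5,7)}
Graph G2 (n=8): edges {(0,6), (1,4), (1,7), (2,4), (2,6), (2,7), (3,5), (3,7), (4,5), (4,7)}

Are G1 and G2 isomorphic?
Yes, isomorphic

The graphs are isomorphic.
One valid mapping φ: V(G1) → V(G2): 0→1, 1→6, 2→5, 3→0, 4→7, 5→2, 6→3, 7→4

Verify φ preserves adjacency — for each edge of G1, its image is an edge of G2:
  (0,4) → (φ(0),φ(4)) = (1,7) ∈ E(G2) ✓
  (0,7) → (φ(0),φ(7)) = (1,4) ∈ E(G2) ✓
  (1,3) → (φ(1),φ(3)) = (0,6) ∈ E(G2) ✓
  (1,5) → (φ(1),φ(5)) = (2,6) ∈ E(G2) ✓
  (2,6) → (φ(2),φ(6)) = (3,5) ∈ E(G2) ✓
  (2,7) → (φ(2),φ(7)) = (4,5) ∈ E(G2) ✓
  (4,5) → (φ(4),φ(5)) = (2,7) ∈ E(G2) ✓
  (4,6) → (φ(4),φ(6)) = (3,7) ∈ E(G2) ✓
  (4,7) → (φ(4),φ(7)) = (4,7) ∈ E(G2) ✓
  (5,7) → (φ(5),φ(7)) = (2,4) ∈ E(G2) ✓
All 10 edges of G1 map to edges of G2, and |E(G1)| = |E(G2)| = 10, so φ is a bijection on edges as well as vertices. Hence G1 ≅ G2.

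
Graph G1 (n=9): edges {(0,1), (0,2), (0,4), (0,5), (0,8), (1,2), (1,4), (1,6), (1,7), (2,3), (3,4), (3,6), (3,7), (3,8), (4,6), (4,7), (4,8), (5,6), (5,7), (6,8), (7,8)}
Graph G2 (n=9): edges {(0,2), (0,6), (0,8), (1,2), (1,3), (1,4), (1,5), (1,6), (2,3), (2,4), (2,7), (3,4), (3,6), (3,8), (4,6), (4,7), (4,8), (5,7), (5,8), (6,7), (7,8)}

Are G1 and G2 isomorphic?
Yes, isomorphic

The graphs are isomorphic.
One valid mapping φ: V(G1) → V(G2): 0→8, 1→7, 2→5, 3→1, 4→4, 5→0, 6→6, 7→2, 8→3

Verify φ preserves adjacency — for each edge of G1, its image is an edge of G2:
  (0,1) → (φ(0),φ(1)) = (7,8) ∈ E(G2) ✓
  (0,2) → (φ(0),φ(2)) = (5,8) ∈ E(G2) ✓
  (0,4) → (φ(0),φ(4)) = (4,8) ∈ E(G2) ✓
  (0,5) → (φ(0),φ(5)) = (0,8) ∈ E(G2) ✓
  (0,8) → (φ(0),φ(8)) = (3,8) ∈ E(G2) ✓
  (1,2) → (φ(1),φ(2)) = (5,7) ∈ E(G2) ✓
  (1,4) → (φ(1),φ(4)) = (4,7) ∈ E(G2) ✓
  (1,6) → (φ(1),φ(6)) = (6,7) ∈ E(G2) ✓
  (1,7) → (φ(1),φ(7)) = (2,7) ∈ E(G2) ✓
  (2,3) → (φ(2),φ(3)) = (1,5) ∈ E(G2) ✓
  (3,4) → (φ(3),φ(4)) = (1,4) ∈ E(G2) ✓
  (3,6) → (φ(3),φ(6)) = (1,6) ∈ E(G2) ✓
  (3,7) → (φ(3),φ(7)) = (1,2) ∈ E(G2) ✓
  (3,8) → (φ(3),φ(8)) = (1,3) ∈ E(G2) ✓
  (4,6) → (φ(4),φ(6)) = (4,6) ∈ E(G2) ✓
  (4,7) → (φ(4),φ(7)) = (2,4) ∈ E(G2) ✓
  (4,8) → (φ(4),φ(8)) = (3,4) ∈ E(G2) ✓
  (5,6) → (φ(5),φ(6)) = (0,6) ∈ E(G2) ✓
  (5,7) → (φ(5),φ(7)) = (0,2) ∈ E(G2) ✓
  (6,8) → (φ(6),φ(8)) = (3,6) ∈ E(G2) ✓
  (7,8) → (φ(7),φ(8)) = (2,3) ∈ E(G2) ✓
All 21 edges of G1 map to edges of G2, and |E(G1)| = |E(G2)| = 21, so φ is a bijection on edges as well as vertices. Hence G1 ≅ G2.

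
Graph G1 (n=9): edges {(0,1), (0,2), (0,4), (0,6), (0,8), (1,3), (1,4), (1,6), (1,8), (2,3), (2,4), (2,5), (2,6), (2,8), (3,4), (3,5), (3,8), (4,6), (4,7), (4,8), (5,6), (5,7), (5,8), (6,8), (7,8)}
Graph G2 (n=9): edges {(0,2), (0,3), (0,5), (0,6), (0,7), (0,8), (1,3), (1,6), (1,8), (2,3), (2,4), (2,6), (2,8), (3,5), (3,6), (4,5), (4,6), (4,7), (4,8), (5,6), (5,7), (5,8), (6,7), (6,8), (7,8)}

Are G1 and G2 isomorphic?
Yes, isomorphic

The graphs are isomorphic.
One valid mapping φ: V(G1) → V(G2): 0→7, 1→4, 2→0, 3→2, 4→8, 5→3, 6→5, 7→1, 8→6

Verify φ preserves adjacency — for each edge of G1, its image is an edge of G2:
  (0,1) → (φ(0),φ(1)) = (4,7) ∈ E(G2) ✓
  (0,2) → (φ(0),φ(2)) = (0,7) ∈ E(G2) ✓
  (0,4) → (φ(0),φ(4)) = (7,8) ∈ E(G2) ✓
  (0,6) → (φ(0),φ(6)) = (5,7) ∈ E(G2) ✓
  (0,8) → (φ(0),φ(8)) = (6,7) ∈ E(G2) ✓
  (1,3) → (φ(1),φ(3)) = (2,4) ∈ E(G2) ✓
  (1,4) → (φ(1),φ(4)) = (4,8) ∈ E(G2) ✓
  (1,6) → (φ(1),φ(6)) = (4,5) ∈ E(G2) ✓
  (1,8) → (φ(1),φ(8)) = (4,6) ∈ E(G2) ✓
  (2,3) → (φ(2),φ(3)) = (0,2) ∈ E(G2) ✓
  (2,4) → (φ(2),φ(4)) = (0,8) ∈ E(G2) ✓
  (2,5) → (φ(2),φ(5)) = (0,3) ∈ E(G2) ✓
  (2,6) → (φ(2),φ(6)) = (0,5) ∈ E(G2) ✓
  (2,8) → (φ(2),φ(8)) = (0,6) ∈ E(G2) ✓
  (3,4) → (φ(3),φ(4)) = (2,8) ∈ E(G2) ✓
  (3,5) → (φ(3),φ(5)) = (2,3) ∈ E(G2) ✓
  (3,8) → (φ(3),φ(8)) = (2,6) ∈ E(G2) ✓
  (4,6) → (φ(4),φ(6)) = (5,8) ∈ E(G2) ✓
  (4,7) → (φ(4),φ(7)) = (1,8) ∈ E(G2) ✓
  (4,8) → (φ(4),φ(8)) = (6,8) ∈ E(G2) ✓
  (5,6) → (φ(5),φ(6)) = (3,5) ∈ E(G2) ✓
  (5,7) → (φ(5),φ(7)) = (1,3) ∈ E(G2) ✓
  (5,8) → (φ(5),φ(8)) = (3,6) ∈ E(G2) ✓
  (6,8) → (φ(6),φ(8)) = (5,6) ∈ E(G2) ✓
  (7,8) → (φ(7),φ(8)) = (1,6) ∈ E(G2) ✓
All 25 edges of G1 map to edges of G2, and |E(G1)| = |E(G2)| = 25, so φ is a bijection on edges as well as vertices. Hence G1 ≅ G2.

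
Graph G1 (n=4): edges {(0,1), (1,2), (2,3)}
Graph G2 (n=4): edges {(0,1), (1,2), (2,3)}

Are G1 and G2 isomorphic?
Yes, isomorphic

The graphs are isomorphic.
One valid mapping φ: V(G1) → V(G2): 0→0, 1→1, 2→2, 3→3

Verify φ preserves adjacency — for each edge of G1, its image is an edge of G2:
  (0,1) → (φ(0),φ(1)) = (0,1) ∈ E(G2) ✓
  (1,2) → (φ(1),φ(2)) = (1,2) ∈ E(G2) ✓
  (2,3) → (φ(2),φ(3)) = (2,3) ∈ E(G2) ✓
All 3 edges of G1 map to edges of G2, and |E(G1)| = |E(G2)| = 3, so φ is a bijection on edges as well as vertices. Hence G1 ≅ G2.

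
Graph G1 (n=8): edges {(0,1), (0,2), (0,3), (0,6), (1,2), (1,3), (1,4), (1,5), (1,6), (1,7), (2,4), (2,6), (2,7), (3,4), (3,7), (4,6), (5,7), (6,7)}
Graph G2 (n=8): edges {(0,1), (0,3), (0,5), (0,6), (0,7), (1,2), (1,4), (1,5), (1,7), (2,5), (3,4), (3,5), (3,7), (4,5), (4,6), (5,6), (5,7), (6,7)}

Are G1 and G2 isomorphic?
Yes, isomorphic

The graphs are isomorphic.
One valid mapping φ: V(G1) → V(G2): 0→6, 1→5, 2→7, 3→4, 4→3, 5→2, 6→0, 7→1

Verify φ preserves adjacency — for each edge of G1, its image is an edge of G2:
  (0,1) → (φ(0),φ(1)) = (5,6) ∈ E(G2) ✓
  (0,2) → (φ(0),φ(2)) = (6,7) ∈ E(G2) ✓
  (0,3) → (φ(0),φ(3)) = (4,6) ∈ E(G2) ✓
  (0,6) → (φ(0),φ(6)) = (0,6) ∈ E(G2) ✓
  (1,2) → (φ(1),φ(2)) = (5,7) ∈ E(G2) ✓
  (1,3) → (φ(1),φ(3)) = (4,5) ∈ E(G2) ✓
  (1,4) → (φ(1),φ(4)) = (3,5) ∈ E(G2) ✓
  (1,5) → (φ(1),φ(5)) = (2,5) ∈ E(G2) ✓
  (1,6) → (φ(1),φ(6)) = (0,5) ∈ E(G2) ✓
  (1,7) → (φ(1),φ(7)) = (1,5) ∈ E(G2) ✓
  (2,4) → (φ(2),φ(4)) = (3,7) ∈ E(G2) ✓
  (2,6) → (φ(2),φ(6)) = (0,7) ∈ E(G2) ✓
  (2,7) → (φ(2),φ(7)) = (1,7) ∈ E(G2) ✓
  (3,4) → (φ(3),φ(4)) = (3,4) ∈ E(G2) ✓
  (3,7) → (φ(3),φ(7)) = (1,4) ∈ E(G2) ✓
  (4,6) → (φ(4),φ(6)) = (0,3) ∈ E(G2) ✓
  (5,7) → (φ(5),φ(7)) = (1,2) ∈ E(G2) ✓
  (6,7) → (φ(6),φ(7)) = (0,1) ∈ E(G2) ✓
All 18 edges of G1 map to edges of G2, and |E(G1)| = |E(G2)| = 18, so φ is a bijection on edges as well as vertices. Hence G1 ≅ G2.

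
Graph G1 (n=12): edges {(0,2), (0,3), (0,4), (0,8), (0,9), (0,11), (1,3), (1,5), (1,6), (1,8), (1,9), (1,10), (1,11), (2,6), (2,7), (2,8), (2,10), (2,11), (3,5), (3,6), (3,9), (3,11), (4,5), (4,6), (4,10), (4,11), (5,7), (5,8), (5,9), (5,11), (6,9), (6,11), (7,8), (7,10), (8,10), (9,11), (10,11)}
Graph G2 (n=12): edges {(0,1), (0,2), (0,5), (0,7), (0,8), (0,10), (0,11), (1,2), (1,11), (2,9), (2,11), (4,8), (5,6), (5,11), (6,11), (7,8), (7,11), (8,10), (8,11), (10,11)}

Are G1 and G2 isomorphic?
No, not isomorphic

The graphs are NOT isomorphic.

Counting triangles (3-cliques): G1 has 35, G2 has 13.
Triangle count is an isomorphism invariant, so differing triangle counts rule out isomorphism.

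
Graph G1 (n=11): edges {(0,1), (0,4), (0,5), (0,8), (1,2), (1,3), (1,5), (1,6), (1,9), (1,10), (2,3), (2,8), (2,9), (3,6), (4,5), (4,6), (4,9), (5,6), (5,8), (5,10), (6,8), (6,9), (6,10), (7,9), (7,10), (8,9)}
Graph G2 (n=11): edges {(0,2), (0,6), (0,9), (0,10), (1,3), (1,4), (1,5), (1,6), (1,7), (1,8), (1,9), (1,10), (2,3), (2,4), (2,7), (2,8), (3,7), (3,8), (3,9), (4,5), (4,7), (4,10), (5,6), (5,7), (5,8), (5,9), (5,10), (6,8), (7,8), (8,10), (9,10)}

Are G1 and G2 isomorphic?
No, not isomorphic

The graphs are NOT isomorphic.

Counting triangles (3-cliques): G1 has 16, G2 has 27.
Triangle count is an isomorphism invariant, so differing triangle counts rule out isomorphism.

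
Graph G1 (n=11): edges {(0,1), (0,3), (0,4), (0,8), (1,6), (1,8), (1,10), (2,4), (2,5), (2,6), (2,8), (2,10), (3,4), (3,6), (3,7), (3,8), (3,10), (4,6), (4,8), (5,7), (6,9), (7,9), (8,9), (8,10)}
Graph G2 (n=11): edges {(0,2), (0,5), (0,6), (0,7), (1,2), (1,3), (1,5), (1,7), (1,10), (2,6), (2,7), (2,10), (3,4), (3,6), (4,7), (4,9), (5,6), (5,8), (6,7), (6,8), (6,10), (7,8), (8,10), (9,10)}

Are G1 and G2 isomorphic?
Yes, isomorphic

The graphs are isomorphic.
One valid mapping φ: V(G1) → V(G2): 0→0, 1→5, 2→10, 3→7, 4→2, 5→9, 6→1, 7→4, 8→6, 9→3, 10→8

Verify φ preserves adjacency — for each edge of G1, its image is an edge of G2:
  (0,1) → (φ(0),φ(1)) = (0,5) ∈ E(G2) ✓
  (0,3) → (φ(0),φ(3)) = (0,7) ∈ E(G2) ✓
  (0,4) → (φ(0),φ(4)) = (0,2) ∈ E(G2) ✓
  (0,8) → (φ(0),φ(8)) = (0,6) ∈ E(G2) ✓
  (1,6) → (φ(1),φ(6)) = (1,5) ∈ E(G2) ✓
  (1,8) → (φ(1),φ(8)) = (5,6) ∈ E(G2) ✓
  (1,10) → (φ(1),φ(10)) = (5,8) ∈ E(G2) ✓
  (2,4) → (φ(2),φ(4)) = (2,10) ∈ E(G2) ✓
  (2,5) → (φ(2),φ(5)) = (9,10) ∈ E(G2) ✓
  (2,6) → (φ(2),φ(6)) = (1,10) ∈ E(G2) ✓
  (2,8) → (φ(2),φ(8)) = (6,10) ∈ E(G2) ✓
  (2,10) → (φ(2),φ(10)) = (8,10) ∈ E(G2) ✓
  (3,4) → (φ(3),φ(4)) = (2,7) ∈ E(G2) ✓
  (3,6) → (φ(3),φ(6)) = (1,7) ∈ E(G2) ✓
  (3,7) → (φ(3),φ(7)) = (4,7) ∈ E(G2) ✓
  (3,8) → (φ(3),φ(8)) = (6,7) ∈ E(G2) ✓
  (3,10) → (φ(3),φ(10)) = (7,8) ∈ E(G2) ✓
  (4,6) → (φ(4),φ(6)) = (1,2) ∈ E(G2) ✓
  (4,8) → (φ(4),φ(8)) = (2,6) ∈ E(G2) ✓
  (5,7) → (φ(5),φ(7)) = (4,9) ∈ E(G2) ✓
  (6,9) → (φ(6),φ(9)) = (1,3) ∈ E(G2) ✓
  (7,9) → (φ(7),φ(9)) = (3,4) ∈ E(G2) ✓
  (8,9) → (φ(8),φ(9)) = (3,6) ∈ E(G2) ✓
  (8,10) → (φ(8),φ(10)) = (6,8) ∈ E(G2) ✓
All 24 edges of G1 map to edges of G2, and |E(G1)| = |E(G2)| = 24, so φ is a bijection on edges as well as vertices. Hence G1 ≅ G2.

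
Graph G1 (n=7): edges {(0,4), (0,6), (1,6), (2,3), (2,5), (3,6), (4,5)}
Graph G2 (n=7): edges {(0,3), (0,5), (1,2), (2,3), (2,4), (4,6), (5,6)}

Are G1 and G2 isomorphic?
Yes, isomorphic

The graphs are isomorphic.
One valid mapping φ: V(G1) → V(G2): 0→4, 1→1, 2→0, 3→3, 4→6, 5→5, 6→2

Verify φ preserves adjacency — for each edge of G1, its image is an edge of G2:
  (0,4) → (φ(0),φ(4)) = (4,6) ∈ E(G2) ✓
  (0,6) → (φ(0),φ(6)) = (2,4) ∈ E(G2) ✓
  (1,6) → (φ(1),φ(6)) = (1,2) ∈ E(G2) ✓
  (2,3) → (φ(2),φ(3)) = (0,3) ∈ E(G2) ✓
  (2,5) → (φ(2),φ(5)) = (0,5) ∈ E(G2) ✓
  (3,6) → (φ(3),φ(6)) = (2,3) ∈ E(G2) ✓
  (4,5) → (φ(4),φ(5)) = (5,6) ∈ E(G2) ✓
All 7 edges of G1 map to edges of G2, and |E(G1)| = |E(G2)| = 7, so φ is a bijection on edges as well as vertices. Hence G1 ≅ G2.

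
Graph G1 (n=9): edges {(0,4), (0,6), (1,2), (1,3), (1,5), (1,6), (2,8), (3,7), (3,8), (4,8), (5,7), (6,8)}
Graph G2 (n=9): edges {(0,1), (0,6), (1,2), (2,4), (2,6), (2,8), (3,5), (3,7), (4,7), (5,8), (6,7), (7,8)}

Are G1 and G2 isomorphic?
Yes, isomorphic

The graphs are isomorphic.
One valid mapping φ: V(G1) → V(G2): 0→5, 1→2, 2→4, 3→6, 4→3, 5→1, 6→8, 7→0, 8→7

Verify φ preserves adjacency — for each edge of G1, its image is an edge of G2:
  (0,4) → (φ(0),φ(4)) = (3,5) ∈ E(G2) ✓
  (0,6) → (φ(0),φ(6)) = (5,8) ∈ E(G2) ✓
  (1,2) → (φ(1),φ(2)) = (2,4) ∈ E(G2) ✓
  (1,3) → (φ(1),φ(3)) = (2,6) ∈ E(G2) ✓
  (1,5) → (φ(1),φ(5)) = (1,2) ∈ E(G2) ✓
  (1,6) → (φ(1),φ(6)) = (2,8) ∈ E(G2) ✓
  (2,8) → (φ(2),φ(8)) = (4,7) ∈ E(G2) ✓
  (3,7) → (φ(3),φ(7)) = (0,6) ∈ E(G2) ✓
  (3,8) → (φ(3),φ(8)) = (6,7) ∈ E(G2) ✓
  (4,8) → (φ(4),φ(8)) = (3,7) ∈ E(G2) ✓
  (5,7) → (φ(5),φ(7)) = (0,1) ∈ E(G2) ✓
  (6,8) → (φ(6),φ(8)) = (7,8) ∈ E(G2) ✓
All 12 edges of G1 map to edges of G2, and |E(G1)| = |E(G2)| = 12, so φ is a bijection on edges as well as vertices. Hence G1 ≅ G2.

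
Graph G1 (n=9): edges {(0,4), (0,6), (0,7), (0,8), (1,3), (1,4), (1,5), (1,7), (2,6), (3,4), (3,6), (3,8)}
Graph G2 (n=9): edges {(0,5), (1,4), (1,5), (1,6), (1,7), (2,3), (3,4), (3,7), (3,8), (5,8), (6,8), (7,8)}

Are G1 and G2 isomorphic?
Yes, isomorphic

The graphs are isomorphic.
One valid mapping φ: V(G1) → V(G2): 0→1, 1→3, 2→0, 3→8, 4→7, 5→2, 6→5, 7→4, 8→6

Verify φ preserves adjacency — for each edge of G1, its image is an edge of G2:
  (0,4) → (φ(0),φ(4)) = (1,7) ∈ E(G2) ✓
  (0,6) → (φ(0),φ(6)) = (1,5) ∈ E(G2) ✓
  (0,7) → (φ(0),φ(7)) = (1,4) ∈ E(G2) ✓
  (0,8) → (φ(0),φ(8)) = (1,6) ∈ E(G2) ✓
  (1,3) → (φ(1),φ(3)) = (3,8) ∈ E(G2) ✓
  (1,4) → (φ(1),φ(4)) = (3,7) ∈ E(G2) ✓
  (1,5) → (φ(1),φ(5)) = (2,3) ∈ E(G2) ✓
  (1,7) → (φ(1),φ(7)) = (3,4) ∈ E(G2) ✓
  (2,6) → (φ(2),φ(6)) = (0,5) ∈ E(G2) ✓
  (3,4) → (φ(3),φ(4)) = (7,8) ∈ E(G2) ✓
  (3,6) → (φ(3),φ(6)) = (5,8) ∈ E(G2) ✓
  (3,8) → (φ(3),φ(8)) = (6,8) ∈ E(G2) ✓
All 12 edges of G1 map to edges of G2, and |E(G1)| = |E(G2)| = 12, so φ is a bijection on edges as well as vertices. Hence G1 ≅ G2.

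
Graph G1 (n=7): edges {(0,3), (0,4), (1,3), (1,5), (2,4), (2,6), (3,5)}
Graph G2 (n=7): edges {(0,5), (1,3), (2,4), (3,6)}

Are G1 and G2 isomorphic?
No, not isomorphic

The graphs are NOT isomorphic.

Connected components of G1: 1 component(s) with vertex sets [[0, 1, 2, 3, 4, 5, 6]], sizes [7].
Connected components of G2: 3 component(s) with vertex sets [[0, 5], [2, 4], [1, 3, 6]], sizes [2, 2, 3].
The number of connected components (and the multiset of component sizes) is an isomorphism invariant — an isomorphism maps each component of G1 bijectively onto a component of G2. Since G1 has 1 component(s) and G2 has 3, they cannot be isomorphic.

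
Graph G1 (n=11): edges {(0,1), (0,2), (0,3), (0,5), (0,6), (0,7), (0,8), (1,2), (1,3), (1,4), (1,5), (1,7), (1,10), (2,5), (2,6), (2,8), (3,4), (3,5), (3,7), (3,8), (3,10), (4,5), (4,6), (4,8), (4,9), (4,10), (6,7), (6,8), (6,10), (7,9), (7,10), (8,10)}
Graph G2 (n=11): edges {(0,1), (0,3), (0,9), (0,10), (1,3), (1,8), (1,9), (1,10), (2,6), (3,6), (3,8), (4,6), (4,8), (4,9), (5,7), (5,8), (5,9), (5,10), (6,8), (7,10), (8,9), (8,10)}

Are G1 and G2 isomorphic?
No, not isomorphic

The graphs are NOT isomorphic.

Degrees in G1: deg(0)=7, deg(1)=7, deg(2)=5, deg(3)=7, deg(4)=7, deg(5)=5, deg(6)=6, deg(7)=6, deg(8)=6, deg(9)=2, deg(10)=6.
Sorted degree sequence of G1: [7, 7, 7, 7, 6, 6, 6, 6, 5, 5, 2].
Degrees in G2: deg(0)=4, deg(1)=5, deg(2)=1, deg(3)=4, deg(4)=3, deg(5)=4, deg(6)=4, deg(7)=2, deg(8)=7, deg(9)=5, deg(10)=5.
Sorted degree sequence of G2: [7, 5, 5, 5, 4, 4, 4, 4, 3, 2, 1].
The (sorted) degree sequence is an isomorphism invariant, so since G1 and G2 have different degree sequences they cannot be isomorphic.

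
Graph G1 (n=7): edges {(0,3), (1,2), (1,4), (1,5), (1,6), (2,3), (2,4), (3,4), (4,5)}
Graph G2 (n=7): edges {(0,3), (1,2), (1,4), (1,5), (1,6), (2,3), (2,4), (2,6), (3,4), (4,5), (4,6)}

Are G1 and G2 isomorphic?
No, not isomorphic

The graphs are NOT isomorphic.

Counting edges: G1 has 9 edge(s); G2 has 11 edge(s).
Edge count is an isomorphism invariant (a bijection on vertices induces a bijection on edges), so differing edge counts rule out isomorphism.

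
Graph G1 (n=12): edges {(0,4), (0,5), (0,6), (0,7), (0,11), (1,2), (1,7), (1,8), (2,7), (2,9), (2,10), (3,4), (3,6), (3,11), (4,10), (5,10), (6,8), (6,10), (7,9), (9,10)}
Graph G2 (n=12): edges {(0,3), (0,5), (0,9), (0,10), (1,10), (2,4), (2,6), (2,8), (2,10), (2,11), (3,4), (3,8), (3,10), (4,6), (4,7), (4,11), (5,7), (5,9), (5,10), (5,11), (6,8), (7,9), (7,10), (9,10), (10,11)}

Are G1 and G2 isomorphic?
No, not isomorphic

The graphs are NOT isomorphic.

Counting triangles (3-cliques): G1 has 3, G2 has 13.
Triangle count is an isomorphism invariant, so differing triangle counts rule out isomorphism.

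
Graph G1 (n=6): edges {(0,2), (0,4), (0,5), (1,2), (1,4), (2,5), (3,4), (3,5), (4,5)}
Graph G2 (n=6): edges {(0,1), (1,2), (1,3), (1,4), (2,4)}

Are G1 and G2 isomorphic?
No, not isomorphic

The graphs are NOT isomorphic.

Connected components of G1: 1 component(s) with vertex sets [[0, 1, 2, 3, 4, 5]], sizes [6].
Connected components of G2: 2 component(s) with vertex sets [[5], [0, 1, 2, 3, 4]], sizes [1, 5].
The number of connected components (and the multiset of component sizes) is an isomorphism invariant — an isomorphism maps each component of G1 bijectively onto a component of G2. Since G1 has 1 component(s) and G2 has 2, they cannot be isomorphic.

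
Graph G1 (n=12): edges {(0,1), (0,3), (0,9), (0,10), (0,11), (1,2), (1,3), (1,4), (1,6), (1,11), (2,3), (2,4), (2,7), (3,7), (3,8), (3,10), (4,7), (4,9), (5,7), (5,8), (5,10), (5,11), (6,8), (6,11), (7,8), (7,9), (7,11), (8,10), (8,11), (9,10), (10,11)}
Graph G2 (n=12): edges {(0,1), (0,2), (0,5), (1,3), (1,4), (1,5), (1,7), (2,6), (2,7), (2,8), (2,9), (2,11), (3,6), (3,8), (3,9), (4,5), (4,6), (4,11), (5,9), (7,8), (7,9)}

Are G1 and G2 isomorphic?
No, not isomorphic

The graphs are NOT isomorphic.

Connected components of G1: 1 component(s) with vertex sets [[0, 1, 2, 3, 4, 5, 6, 7, 8, 9, 10, 11]], sizes [12].
Connected components of G2: 2 component(s) with vertex sets [[10], [0, 1, 2, 3, 4, 5, 6, 7, 8, 9, 11]], sizes [1, 11].
The number of connected components (and the multiset of component sizes) is an isomorphism invariant — an isomorphism maps each component of G1 bijectively onto a component of G2. Since G1 has 1 component(s) and G2 has 2, they cannot be isomorphic.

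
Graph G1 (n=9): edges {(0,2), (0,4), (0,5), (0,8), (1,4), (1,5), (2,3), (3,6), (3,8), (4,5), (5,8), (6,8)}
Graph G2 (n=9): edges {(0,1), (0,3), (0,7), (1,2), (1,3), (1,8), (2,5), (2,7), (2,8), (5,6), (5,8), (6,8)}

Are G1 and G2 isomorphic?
Yes, isomorphic

The graphs are isomorphic.
One valid mapping φ: V(G1) → V(G2): 0→2, 1→6, 2→7, 3→0, 4→5, 5→8, 6→3, 7→4, 8→1

Verify φ preserves adjacency — for each edge of G1, its image is an edge of G2:
  (0,2) → (φ(0),φ(2)) = (2,7) ∈ E(G2) ✓
  (0,4) → (φ(0),φ(4)) = (2,5) ∈ E(G2) ✓
  (0,5) → (φ(0),φ(5)) = (2,8) ∈ E(G2) ✓
  (0,8) → (φ(0),φ(8)) = (1,2) ∈ E(G2) ✓
  (1,4) → (φ(1),φ(4)) = (5,6) ∈ E(G2) ✓
  (1,5) → (φ(1),φ(5)) = (6,8) ∈ E(G2) ✓
  (2,3) → (φ(2),φ(3)) = (0,7) ∈ E(G2) ✓
  (3,6) → (φ(3),φ(6)) = (0,3) ∈ E(G2) ✓
  (3,8) → (φ(3),φ(8)) = (0,1) ∈ E(G2) ✓
  (4,5) → (φ(4),φ(5)) = (5,8) ∈ E(G2) ✓
  (5,8) → (φ(5),φ(8)) = (1,8) ∈ E(G2) ✓
  (6,8) → (φ(6),φ(8)) = (1,3) ∈ E(G2) ✓
All 12 edges of G1 map to edges of G2, and |E(G1)| = |E(G2)| = 12, so φ is a bijection on edges as well as vertices. Hence G1 ≅ G2.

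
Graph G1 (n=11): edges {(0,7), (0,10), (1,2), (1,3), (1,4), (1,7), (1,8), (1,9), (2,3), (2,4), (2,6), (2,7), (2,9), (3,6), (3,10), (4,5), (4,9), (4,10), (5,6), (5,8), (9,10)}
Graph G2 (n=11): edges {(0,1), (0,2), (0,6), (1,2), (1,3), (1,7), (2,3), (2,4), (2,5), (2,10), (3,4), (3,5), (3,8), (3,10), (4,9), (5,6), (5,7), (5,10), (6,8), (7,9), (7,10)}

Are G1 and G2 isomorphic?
Yes, isomorphic

The graphs are isomorphic.
One valid mapping φ: V(G1) → V(G2): 0→9, 1→3, 2→2, 3→1, 4→5, 5→6, 6→0, 7→4, 8→8, 9→10, 10→7

Verify φ preserves adjacency — for each edge of G1, its image is an edge of G2:
  (0,7) → (φ(0),φ(7)) = (4,9) ∈ E(G2) ✓
  (0,10) → (φ(0),φ(10)) = (7,9) ∈ E(G2) ✓
  (1,2) → (φ(1),φ(2)) = (2,3) ∈ E(G2) ✓
  (1,3) → (φ(1),φ(3)) = (1,3) ∈ E(G2) ✓
  (1,4) → (φ(1),φ(4)) = (3,5) ∈ E(G2) ✓
  (1,7) → (φ(1),φ(7)) = (3,4) ∈ E(G2) ✓
  (1,8) → (φ(1),φ(8)) = (3,8) ∈ E(G2) ✓
  (1,9) → (φ(1),φ(9)) = (3,10) ∈ E(G2) ✓
  (2,3) → (φ(2),φ(3)) = (1,2) ∈ E(G2) ✓
  (2,4) → (φ(2),φ(4)) = (2,5) ∈ E(G2) ✓
  (2,6) → (φ(2),φ(6)) = (0,2) ∈ E(G2) ✓
  (2,7) → (φ(2),φ(7)) = (2,4) ∈ E(G2) ✓
  (2,9) → (φ(2),φ(9)) = (2,10) ∈ E(G2) ✓
  (3,6) → (φ(3),φ(6)) = (0,1) ∈ E(G2) ✓
  (3,10) → (φ(3),φ(10)) = (1,7) ∈ E(G2) ✓
  (4,5) → (φ(4),φ(5)) = (5,6) ∈ E(G2) ✓
  (4,9) → (φ(4),φ(9)) = (5,10) ∈ E(G2) ✓
  (4,10) → (φ(4),φ(10)) = (5,7) ∈ E(G2) ✓
  (5,6) → (φ(5),φ(6)) = (0,6) ∈ E(G2) ✓
  (5,8) → (φ(5),φ(8)) = (6,8) ∈ E(G2) ✓
  (9,10) → (φ(9),φ(10)) = (7,10) ∈ E(G2) ✓
All 21 edges of G1 map to edges of G2, and |E(G1)| = |E(G2)| = 21, so φ is a bijection on edges as well as vertices. Hence G1 ≅ G2.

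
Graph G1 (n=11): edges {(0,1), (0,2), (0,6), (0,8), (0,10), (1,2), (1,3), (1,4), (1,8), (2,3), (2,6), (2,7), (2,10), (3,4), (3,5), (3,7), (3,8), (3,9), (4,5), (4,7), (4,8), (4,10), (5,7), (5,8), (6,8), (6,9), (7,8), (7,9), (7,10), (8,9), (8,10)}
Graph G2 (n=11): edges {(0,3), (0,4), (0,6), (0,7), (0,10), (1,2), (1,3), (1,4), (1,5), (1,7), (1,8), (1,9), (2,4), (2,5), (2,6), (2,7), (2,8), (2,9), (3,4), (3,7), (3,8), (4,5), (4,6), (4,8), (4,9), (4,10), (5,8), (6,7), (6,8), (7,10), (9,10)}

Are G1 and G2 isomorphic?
Yes, isomorphic

The graphs are isomorphic.
One valid mapping φ: V(G1) → V(G2): 0→0, 1→6, 2→7, 3→2, 4→8, 5→5, 6→10, 7→1, 8→4, 9→9, 10→3

Verify φ preserves adjacency — for each edge of G1, its image is an edge of G2:
  (0,1) → (φ(0),φ(1)) = (0,6) ∈ E(G2) ✓
  (0,2) → (φ(0),φ(2)) = (0,7) ∈ E(G2) ✓
  (0,6) → (φ(0),φ(6)) = (0,10) ∈ E(G2) ✓
  (0,8) → (φ(0),φ(8)) = (0,4) ∈ E(G2) ✓
  (0,10) → (φ(0),φ(10)) = (0,3) ∈ E(G2) ✓
  (1,2) → (φ(1),φ(2)) = (6,7) ∈ E(G2) ✓
  (1,3) → (φ(1),φ(3)) = (2,6) ∈ E(G2) ✓
  (1,4) → (φ(1),φ(4)) = (6,8) ∈ E(G2) ✓
  (1,8) → (φ(1),φ(8)) = (4,6) ∈ E(G2) ✓
  (2,3) → (φ(2),φ(3)) = (2,7) ∈ E(G2) ✓
  (2,6) → (φ(2),φ(6)) = (7,10) ∈ E(G2) ✓
  (2,7) → (φ(2),φ(7)) = (1,7) ∈ E(G2) ✓
  (2,10) → (φ(2),φ(10)) = (3,7) ∈ E(G2) ✓
  (3,4) → (φ(3),φ(4)) = (2,8) ∈ E(G2) ✓
  (3,5) → (φ(3),φ(5)) = (2,5) ∈ E(G2) ✓
  (3,7) → (φ(3),φ(7)) = (1,2) ∈ E(G2) ✓
  (3,8) → (φ(3),φ(8)) = (2,4) ∈ E(G2) ✓
  (3,9) → (φ(3),φ(9)) = (2,9) ∈ E(G2) ✓
  (4,5) → (φ(4),φ(5)) = (5,8) ∈ E(G2) ✓
  (4,7) → (φ(4),φ(7)) = (1,8) ∈ E(G2) ✓
  (4,8) → (φ(4),φ(8)) = (4,8) ∈ E(G2) ✓
  (4,10) → (φ(4),φ(10)) = (3,8) ∈ E(G2) ✓
  (5,7) → (φ(5),φ(7)) = (1,5) ∈ E(G2) ✓
  (5,8) → (φ(5),φ(8)) = (4,5) ∈ E(G2) ✓
  (6,8) → (φ(6),φ(8)) = (4,10) ∈ E(G2) ✓
  (6,9) → (φ(6),φ(9)) = (9,10) ∈ E(G2) ✓
  (7,8) → (φ(7),φ(8)) = (1,4) ∈ E(G2) ✓
  (7,9) → (φ(7),φ(9)) = (1,9) ∈ E(G2) ✓
  (7,10) → (φ(7),φ(10)) = (1,3) ∈ E(G2) ✓
  (8,9) → (φ(8),φ(9)) = (4,9) ∈ E(G2) ✓
  (8,10) → (φ(8),φ(10)) = (3,4) ∈ E(G2) ✓
All 31 edges of G1 map to edges of G2, and |E(G1)| = |E(G2)| = 31, so φ is a bijection on edges as well as vertices. Hence G1 ≅ G2.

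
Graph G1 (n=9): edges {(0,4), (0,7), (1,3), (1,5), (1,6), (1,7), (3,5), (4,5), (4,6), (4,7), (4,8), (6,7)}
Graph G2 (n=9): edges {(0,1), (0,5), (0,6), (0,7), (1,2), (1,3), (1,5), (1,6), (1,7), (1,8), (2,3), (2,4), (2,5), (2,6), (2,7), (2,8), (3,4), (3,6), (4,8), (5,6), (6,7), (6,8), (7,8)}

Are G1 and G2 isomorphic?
No, not isomorphic

The graphs are NOT isomorphic.

Degrees in G1: deg(0)=2, deg(1)=4, deg(2)=0, deg(3)=2, deg(4)=5, deg(5)=3, deg(6)=3, deg(7)=4, deg(8)=1.
Sorted degree sequence of G1: [5, 4, 4, 3, 3, 2, 2, 1, 0].
Degrees in G2: deg(0)=4, deg(1)=7, deg(2)=7, deg(3)=4, deg(4)=3, deg(5)=4, deg(6)=7, deg(7)=5, deg(8)=5.
Sorted degree sequence of G2: [7, 7, 7, 5, 5, 4, 4, 4, 3].
The (sorted) degree sequence is an isomorphism invariant, so since G1 and G2 have different degree sequences they cannot be isomorphic.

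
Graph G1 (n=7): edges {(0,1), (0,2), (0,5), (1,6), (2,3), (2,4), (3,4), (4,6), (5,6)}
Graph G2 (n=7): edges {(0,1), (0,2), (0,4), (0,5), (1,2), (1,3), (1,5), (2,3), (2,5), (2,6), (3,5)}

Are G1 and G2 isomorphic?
No, not isomorphic

The graphs are NOT isomorphic.

Counting triangles (3-cliques): G1 has 1, G2 has 7.
Triangle count is an isomorphism invariant, so differing triangle counts rule out isomorphism.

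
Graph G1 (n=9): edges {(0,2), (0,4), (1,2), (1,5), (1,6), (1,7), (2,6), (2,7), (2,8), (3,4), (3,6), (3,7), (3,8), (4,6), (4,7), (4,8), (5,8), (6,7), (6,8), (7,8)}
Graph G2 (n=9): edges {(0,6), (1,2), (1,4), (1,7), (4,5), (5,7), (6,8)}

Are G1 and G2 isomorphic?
No, not isomorphic

The graphs are NOT isomorphic.

Connected components of G1: 1 component(s) with vertex sets [[0, 1, 2, 3, 4, 5, 6, 7, 8]], sizes [9].
Connected components of G2: 3 component(s) with vertex sets [[3], [0, 6, 8], [1, 2, 4, 5, 7]], sizes [1, 3, 5].
The number of connected components (and the multiset of component sizes) is an isomorphism invariant — an isomorphism maps each component of G1 bijectively onto a component of G2. Since G1 has 1 component(s) and G2 has 3, they cannot be isomorphic.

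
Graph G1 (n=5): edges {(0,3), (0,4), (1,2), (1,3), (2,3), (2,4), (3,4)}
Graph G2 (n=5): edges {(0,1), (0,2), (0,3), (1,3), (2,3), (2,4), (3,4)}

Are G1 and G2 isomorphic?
Yes, isomorphic

The graphs are isomorphic.
One valid mapping φ: V(G1) → V(G2): 0→4, 1→1, 2→0, 3→3, 4→2

Verify φ preserves adjacency — for each edge of G1, its image is an edge of G2:
  (0,3) → (φ(0),φ(3)) = (3,4) ∈ E(G2) ✓
  (0,4) → (φ(0),φ(4)) = (2,4) ∈ E(G2) ✓
  (1,2) → (φ(1),φ(2)) = (0,1) ∈ E(G2) ✓
  (1,3) → (φ(1),φ(3)) = (1,3) ∈ E(G2) ✓
  (2,3) → (φ(2),φ(3)) = (0,3) ∈ E(G2) ✓
  (2,4) → (φ(2),φ(4)) = (0,2) ∈ E(G2) ✓
  (3,4) → (φ(3),φ(4)) = (2,3) ∈ E(G2) ✓
All 7 edges of G1 map to edges of G2, and |E(G1)| = |E(G2)| = 7, so φ is a bijection on edges as well as vertices. Hence G1 ≅ G2.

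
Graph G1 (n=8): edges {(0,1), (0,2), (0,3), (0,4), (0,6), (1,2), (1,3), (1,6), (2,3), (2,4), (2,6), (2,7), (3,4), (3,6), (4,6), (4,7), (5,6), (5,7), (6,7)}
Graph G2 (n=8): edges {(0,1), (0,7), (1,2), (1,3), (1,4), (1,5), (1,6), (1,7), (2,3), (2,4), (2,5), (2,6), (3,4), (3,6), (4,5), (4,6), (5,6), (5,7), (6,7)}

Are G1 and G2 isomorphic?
Yes, isomorphic

The graphs are isomorphic.
One valid mapping φ: V(G1) → V(G2): 0→4, 1→3, 2→6, 3→2, 4→5, 5→0, 6→1, 7→7

Verify φ preserves adjacency — for each edge of G1, its image is an edge of G2:
  (0,1) → (φ(0),φ(1)) = (3,4) ∈ E(G2) ✓
  (0,2) → (φ(0),φ(2)) = (4,6) ∈ E(G2) ✓
  (0,3) → (φ(0),φ(3)) = (2,4) ∈ E(G2) ✓
  (0,4) → (φ(0),φ(4)) = (4,5) ∈ E(G2) ✓
  (0,6) → (φ(0),φ(6)) = (1,4) ∈ E(G2) ✓
  (1,2) → (φ(1),φ(2)) = (3,6) ∈ E(G2) ✓
  (1,3) → (φ(1),φ(3)) = (2,3) ∈ E(G2) ✓
  (1,6) → (φ(1),φ(6)) = (1,3) ∈ E(G2) ✓
  (2,3) → (φ(2),φ(3)) = (2,6) ∈ E(G2) ✓
  (2,4) → (φ(2),φ(4)) = (5,6) ∈ E(G2) ✓
  (2,6) → (φ(2),φ(6)) = (1,6) ∈ E(G2) ✓
  (2,7) → (φ(2),φ(7)) = (6,7) ∈ E(G2) ✓
  (3,4) → (φ(3),φ(4)) = (2,5) ∈ E(G2) ✓
  (3,6) → (φ(3),φ(6)) = (1,2) ∈ E(G2) ✓
  (4,6) → (φ(4),φ(6)) = (1,5) ∈ E(G2) ✓
  (4,7) → (φ(4),φ(7)) = (5,7) ∈ E(G2) ✓
  (5,6) → (φ(5),φ(6)) = (0,1) ∈ E(G2) ✓
  (5,7) → (φ(5),φ(7)) = (0,7) ∈ E(G2) ✓
  (6,7) → (φ(6),φ(7)) = (1,7) ∈ E(G2) ✓
All 19 edges of G1 map to edges of G2, and |E(G1)| = |E(G2)| = 19, so φ is a bijection on edges as well as vertices. Hence G1 ≅ G2.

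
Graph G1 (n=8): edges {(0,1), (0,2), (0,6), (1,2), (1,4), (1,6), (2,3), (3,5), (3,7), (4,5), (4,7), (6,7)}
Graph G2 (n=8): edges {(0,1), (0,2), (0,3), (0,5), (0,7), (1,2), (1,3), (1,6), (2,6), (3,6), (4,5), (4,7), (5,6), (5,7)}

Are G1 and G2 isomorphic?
No, not isomorphic

The graphs are NOT isomorphic.

Degrees in G1: deg(0)=3, deg(1)=4, deg(2)=3, deg(3)=3, deg(4)=3, deg(5)=2, deg(6)=3, deg(7)=3.
Sorted degree sequence of G1: [4, 3, 3, 3, 3, 3, 3, 2].
Degrees in G2: deg(0)=5, deg(1)=4, deg(2)=3, deg(3)=3, deg(4)=2, deg(5)=4, deg(6)=4, deg(7)=3.
Sorted degree sequence of G2: [5, 4, 4, 4, 3, 3, 3, 2].
The (sorted) degree sequence is an isomorphism invariant, so since G1 and G2 have different degree sequences they cannot be isomorphic.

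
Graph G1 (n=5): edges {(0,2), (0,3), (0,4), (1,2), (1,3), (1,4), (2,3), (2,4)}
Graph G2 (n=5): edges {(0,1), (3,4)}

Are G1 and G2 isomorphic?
No, not isomorphic

The graphs are NOT isomorphic.

Degrees in G1: deg(0)=3, deg(1)=3, deg(2)=4, deg(3)=3, deg(4)=3.
Sorted degree sequence of G1: [4, 3, 3, 3, 3].
Degrees in G2: deg(0)=1, deg(1)=1, deg(2)=0, deg(3)=1, deg(4)=1.
Sorted degree sequence of G2: [1, 1, 1, 1, 0].
The (sorted) degree sequence is an isomorphism invariant, so since G1 and G2 have different degree sequences they cannot be isomorphic.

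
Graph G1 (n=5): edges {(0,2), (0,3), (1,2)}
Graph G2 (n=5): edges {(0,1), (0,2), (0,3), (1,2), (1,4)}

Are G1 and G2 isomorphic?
No, not isomorphic

The graphs are NOT isomorphic.

Counting edges: G1 has 3 edge(s); G2 has 5 edge(s).
Edge count is an isomorphism invariant (a bijection on vertices induces a bijection on edges), so differing edge counts rule out isomorphism.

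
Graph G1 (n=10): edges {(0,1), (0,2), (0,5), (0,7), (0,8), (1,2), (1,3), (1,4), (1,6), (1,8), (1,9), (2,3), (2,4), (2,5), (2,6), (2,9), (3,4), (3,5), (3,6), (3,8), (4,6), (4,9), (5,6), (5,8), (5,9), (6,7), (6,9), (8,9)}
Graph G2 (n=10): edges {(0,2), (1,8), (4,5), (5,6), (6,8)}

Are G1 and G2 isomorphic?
No, not isomorphic

The graphs are NOT isomorphic.

Connected components of G1: 1 component(s) with vertex sets [[0, 1, 2, 3, 4, 5, 6, 7, 8, 9]], sizes [10].
Connected components of G2: 5 component(s) with vertex sets [[3], [7], [9], [0, 2], [1, 4, 5, 6, 8]], sizes [1, 1, 1, 2, 5].
The number of connected components (and the multiset of component sizes) is an isomorphism invariant — an isomorphism maps each component of G1 bijectively onto a component of G2. Since G1 has 1 component(s) and G2 has 5, they cannot be isomorphic.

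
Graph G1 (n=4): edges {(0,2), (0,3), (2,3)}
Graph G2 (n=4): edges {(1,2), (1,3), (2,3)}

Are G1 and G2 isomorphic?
Yes, isomorphic

The graphs are isomorphic.
One valid mapping φ: V(G1) → V(G2): 0→3, 1→0, 2→1, 3→2

Verify φ preserves adjacency — for each edge of G1, its image is an edge of G2:
  (0,2) → (φ(0),φ(2)) = (1,3) ∈ E(G2) ✓
  (0,3) → (φ(0),φ(3)) = (2,3) ∈ E(G2) ✓
  (2,3) → (φ(2),φ(3)) = (1,2) ∈ E(G2) ✓
All 3 edges of G1 map to edges of G2, and |E(G1)| = |E(G2)| = 3, so φ is a bijection on edges as well as vertices. Hence G1 ≅ G2.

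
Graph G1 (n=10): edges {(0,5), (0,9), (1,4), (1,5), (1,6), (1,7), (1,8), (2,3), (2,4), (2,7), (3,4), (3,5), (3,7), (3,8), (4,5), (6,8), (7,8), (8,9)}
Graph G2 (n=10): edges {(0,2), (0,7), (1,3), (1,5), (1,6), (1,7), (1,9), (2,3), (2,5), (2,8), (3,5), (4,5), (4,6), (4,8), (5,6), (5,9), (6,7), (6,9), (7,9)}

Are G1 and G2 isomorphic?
No, not isomorphic

The graphs are NOT isomorphic.

Counting triangles (3-cliques): G1 has 7, G2 has 10.
Triangle count is an isomorphism invariant, so differing triangle counts rule out isomorphism.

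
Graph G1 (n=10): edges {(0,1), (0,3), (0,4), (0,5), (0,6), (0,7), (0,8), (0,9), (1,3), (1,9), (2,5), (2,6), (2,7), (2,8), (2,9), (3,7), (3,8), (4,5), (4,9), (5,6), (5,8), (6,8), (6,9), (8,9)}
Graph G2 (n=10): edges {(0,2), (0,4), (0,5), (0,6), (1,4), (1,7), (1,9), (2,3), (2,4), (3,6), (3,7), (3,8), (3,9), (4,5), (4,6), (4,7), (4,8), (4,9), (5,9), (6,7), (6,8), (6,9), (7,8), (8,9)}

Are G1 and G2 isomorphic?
Yes, isomorphic

The graphs are isomorphic.
One valid mapping φ: V(G1) → V(G2): 0→4, 1→5, 2→3, 3→0, 4→1, 5→7, 6→8, 7→2, 8→6, 9→9

Verify φ preserves adjacency — for each edge of G1, its image is an edge of G2:
  (0,1) → (φ(0),φ(1)) = (4,5) ∈ E(G2) ✓
  (0,3) → (φ(0),φ(3)) = (0,4) ∈ E(G2) ✓
  (0,4) → (φ(0),φ(4)) = (1,4) ∈ E(G2) ✓
  (0,5) → (φ(0),φ(5)) = (4,7) ∈ E(G2) ✓
  (0,6) → (φ(0),φ(6)) = (4,8) ∈ E(G2) ✓
  (0,7) → (φ(0),φ(7)) = (2,4) ∈ E(G2) ✓
  (0,8) → (φ(0),φ(8)) = (4,6) ∈ E(G2) ✓
  (0,9) → (φ(0),φ(9)) = (4,9) ∈ E(G2) ✓
  (1,3) → (φ(1),φ(3)) = (0,5) ∈ E(G2) ✓
  (1,9) → (φ(1),φ(9)) = (5,9) ∈ E(G2) ✓
  (2,5) → (φ(2),φ(5)) = (3,7) ∈ E(G2) ✓
  (2,6) → (φ(2),φ(6)) = (3,8) ∈ E(G2) ✓
  (2,7) → (φ(2),φ(7)) = (2,3) ∈ E(G2) ✓
  (2,8) → (φ(2),φ(8)) = (3,6) ∈ E(G2) ✓
  (2,9) → (φ(2),φ(9)) = (3,9) ∈ E(G2) ✓
  (3,7) → (φ(3),φ(7)) = (0,2) ∈ E(G2) ✓
  (3,8) → (φ(3),φ(8)) = (0,6) ∈ E(G2) ✓
  (4,5) → (φ(4),φ(5)) = (1,7) ∈ E(G2) ✓
  (4,9) → (φ(4),φ(9)) = (1,9) ∈ E(G2) ✓
  (5,6) → (φ(5),φ(6)) = (7,8) ∈ E(G2) ✓
  (5,8) → (φ(5),φ(8)) = (6,7) ∈ E(G2) ✓
  (6,8) → (φ(6),φ(8)) = (6,8) ∈ E(G2) ✓
  (6,9) → (φ(6),φ(9)) = (8,9) ∈ E(G2) ✓
  (8,9) → (φ(8),φ(9)) = (6,9) ∈ E(G2) ✓
All 24 edges of G1 map to edges of G2, and |E(G1)| = |E(G2)| = 24, so φ is a bijection on edges as well as vertices. Hence G1 ≅ G2.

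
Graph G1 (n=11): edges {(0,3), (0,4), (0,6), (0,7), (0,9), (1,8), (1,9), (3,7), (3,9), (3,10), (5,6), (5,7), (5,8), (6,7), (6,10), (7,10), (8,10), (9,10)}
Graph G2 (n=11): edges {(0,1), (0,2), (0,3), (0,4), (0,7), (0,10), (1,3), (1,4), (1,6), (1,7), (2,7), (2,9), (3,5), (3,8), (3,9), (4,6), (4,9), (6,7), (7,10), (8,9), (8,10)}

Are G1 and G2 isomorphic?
No, not isomorphic

The graphs are NOT isomorphic.

Connected components of G1: 2 component(s) with vertex sets [[2], [0, 1, 3, 4, 5, 6, 7, 8, 9, 10]], sizes [1, 10].
Connected components of G2: 1 component(s) with vertex sets [[0, 1, 2, 3, 4, 5, 6, 7, 8, 9, 10]], sizes [11].
The number of connected components (and the multiset of component sizes) is an isomorphism invariant — an isomorphism maps each component of G1 bijectively onto a component of G2. Since G1 has 2 component(s) and G2 has 1, they cannot be isomorphic.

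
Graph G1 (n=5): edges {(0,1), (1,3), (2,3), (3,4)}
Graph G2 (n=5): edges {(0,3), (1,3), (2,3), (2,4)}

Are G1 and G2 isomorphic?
Yes, isomorphic

The graphs are isomorphic.
One valid mapping φ: V(G1) → V(G2): 0→4, 1→2, 2→1, 3→3, 4→0

Verify φ preserves adjacency — for each edge of G1, its image is an edge of G2:
  (0,1) → (φ(0),φ(1)) = (2,4) ∈ E(G2) ✓
  (1,3) → (φ(1),φ(3)) = (2,3) ∈ E(G2) ✓
  (2,3) → (φ(2),φ(3)) = (1,3) ∈ E(G2) ✓
  (3,4) → (φ(3),φ(4)) = (0,3) ∈ E(G2) ✓
All 4 edges of G1 map to edges of G2, and |E(G1)| = |E(G2)| = 4, so φ is a bijection on edges as well as vertices. Hence G1 ≅ G2.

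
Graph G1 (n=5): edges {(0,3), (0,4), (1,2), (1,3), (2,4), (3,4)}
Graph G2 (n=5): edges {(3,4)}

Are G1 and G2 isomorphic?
No, not isomorphic

The graphs are NOT isomorphic.

Connected components of G1: 1 component(s) with vertex sets [[0, 1, 2, 3, 4]], sizes [5].
Connected components of G2: 4 component(s) with vertex sets [[0], [1], [2], [3, 4]], sizes [1, 1, 1, 2].
The number of connected components (and the multiset of component sizes) is an isomorphism invariant — an isomorphism maps each component of G1 bijectively onto a component of G2. Since G1 has 1 component(s) and G2 has 4, they cannot be isomorphic.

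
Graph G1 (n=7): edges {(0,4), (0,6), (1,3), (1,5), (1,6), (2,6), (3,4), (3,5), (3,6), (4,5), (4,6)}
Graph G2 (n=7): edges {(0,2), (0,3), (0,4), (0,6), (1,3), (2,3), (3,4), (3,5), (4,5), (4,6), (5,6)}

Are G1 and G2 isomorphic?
Yes, isomorphic

The graphs are isomorphic.
One valid mapping φ: V(G1) → V(G2): 0→2, 1→5, 2→1, 3→4, 4→0, 5→6, 6→3

Verify φ preserves adjacency — for each edge of G1, its image is an edge of G2:
  (0,4) → (φ(0),φ(4)) = (0,2) ∈ E(G2) ✓
  (0,6) → (φ(0),φ(6)) = (2,3) ∈ E(G2) ✓
  (1,3) → (φ(1),φ(3)) = (4,5) ∈ E(G2) ✓
  (1,5) → (φ(1),φ(5)) = (5,6) ∈ E(G2) ✓
  (1,6) → (φ(1),φ(6)) = (3,5) ∈ E(G2) ✓
  (2,6) → (φ(2),φ(6)) = (1,3) ∈ E(G2) ✓
  (3,4) → (φ(3),φ(4)) = (0,4) ∈ E(G2) ✓
  (3,5) → (φ(3),φ(5)) = (4,6) ∈ E(G2) ✓
  (3,6) → (φ(3),φ(6)) = (3,4) ∈ E(G2) ✓
  (4,5) → (φ(4),φ(5)) = (0,6) ∈ E(G2) ✓
  (4,6) → (φ(4),φ(6)) = (0,3) ∈ E(G2) ✓
All 11 edges of G1 map to edges of G2, and |E(G1)| = |E(G2)| = 11, so φ is a bijection on edges as well as vertices. Hence G1 ≅ G2.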